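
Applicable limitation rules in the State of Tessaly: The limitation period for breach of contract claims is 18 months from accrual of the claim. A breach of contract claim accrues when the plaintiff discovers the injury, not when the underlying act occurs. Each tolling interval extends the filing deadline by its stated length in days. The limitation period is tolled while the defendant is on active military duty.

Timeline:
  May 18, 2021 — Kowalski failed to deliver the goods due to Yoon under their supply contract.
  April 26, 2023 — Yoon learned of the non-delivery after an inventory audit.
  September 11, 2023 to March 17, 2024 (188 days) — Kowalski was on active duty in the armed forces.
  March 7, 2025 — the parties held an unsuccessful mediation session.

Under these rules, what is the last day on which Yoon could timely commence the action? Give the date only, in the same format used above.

The claim did not accrue until Yoon discovered the injury on April 26, 2023; the May 18, 2021 act date does not start the clock under the stated rule.
Adding the 18 months base period to April 26, 2023 gives a deadline of October 26, 2024, before any tolling.
Because the defendant's active military service ran from September 11, 2023 to March 17, 2024, the deadline is extended by 188 days to May 2, 2025.
Nothing else in the chronology tolls or restarts the period.

May 2, 2025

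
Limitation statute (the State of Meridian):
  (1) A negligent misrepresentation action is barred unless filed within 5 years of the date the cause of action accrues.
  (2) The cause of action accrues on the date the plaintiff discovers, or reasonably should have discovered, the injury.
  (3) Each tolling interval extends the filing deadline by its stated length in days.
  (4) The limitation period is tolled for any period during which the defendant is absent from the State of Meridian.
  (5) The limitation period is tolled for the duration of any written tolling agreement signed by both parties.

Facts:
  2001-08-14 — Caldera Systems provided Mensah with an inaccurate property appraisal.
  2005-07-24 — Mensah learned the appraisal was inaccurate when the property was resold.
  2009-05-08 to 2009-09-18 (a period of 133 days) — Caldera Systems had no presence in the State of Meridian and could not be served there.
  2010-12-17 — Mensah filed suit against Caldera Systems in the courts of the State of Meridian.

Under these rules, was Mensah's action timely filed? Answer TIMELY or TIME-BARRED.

The claim did not accrue until Mensah discovered the injury on 2005-07-24; the 2001-08-14 act date does not start the clock under the stated rule.
The untolled deadline — 5 years after 2005-07-24 — is 2010-07-24.
Because the defendant's absence from the jurisdiction ran from 2009-05-08 to 2009-09-18, the deadline is extended by 133 days to 2010-12-04.
Mensah filed on 2010-12-17, after the 2010-12-04 deadline, so the action is time-barred.

TIME-BARRED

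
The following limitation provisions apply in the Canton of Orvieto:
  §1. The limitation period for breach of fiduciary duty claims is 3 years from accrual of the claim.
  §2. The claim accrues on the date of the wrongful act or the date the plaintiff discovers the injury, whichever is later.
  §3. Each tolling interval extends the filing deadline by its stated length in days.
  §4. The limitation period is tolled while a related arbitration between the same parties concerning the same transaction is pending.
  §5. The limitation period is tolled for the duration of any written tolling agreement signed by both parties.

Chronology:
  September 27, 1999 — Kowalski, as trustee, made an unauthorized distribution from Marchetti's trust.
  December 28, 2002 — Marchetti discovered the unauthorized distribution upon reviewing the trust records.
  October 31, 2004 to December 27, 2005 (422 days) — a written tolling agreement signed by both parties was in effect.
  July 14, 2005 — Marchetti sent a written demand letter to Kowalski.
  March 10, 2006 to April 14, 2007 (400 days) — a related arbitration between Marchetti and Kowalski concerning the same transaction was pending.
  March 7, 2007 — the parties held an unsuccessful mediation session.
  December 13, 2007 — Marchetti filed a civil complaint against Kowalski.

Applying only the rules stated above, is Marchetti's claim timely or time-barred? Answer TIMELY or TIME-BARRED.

The claim accrued on December 28, 2002 — the later of the September 27, 1999 act and the December 28, 2002 discovery.
3 years from December 28, 2002 is December 28, 2005.
Because the written tolling agreement ran from October 31, 2004 to December 27, 2005, the deadline is extended by 422 days to February 23, 2007.
The pending related arbitration from March 10, 2006 to April 14, 2007 tolled the period for 400 days, extending the deadline to March 29, 2008.
Nothing else in the chronology tolls or restarts the period.
Marchetti filed on December 13, 2007, before the March 29, 2008 deadline, so the action is timely.

TIMELY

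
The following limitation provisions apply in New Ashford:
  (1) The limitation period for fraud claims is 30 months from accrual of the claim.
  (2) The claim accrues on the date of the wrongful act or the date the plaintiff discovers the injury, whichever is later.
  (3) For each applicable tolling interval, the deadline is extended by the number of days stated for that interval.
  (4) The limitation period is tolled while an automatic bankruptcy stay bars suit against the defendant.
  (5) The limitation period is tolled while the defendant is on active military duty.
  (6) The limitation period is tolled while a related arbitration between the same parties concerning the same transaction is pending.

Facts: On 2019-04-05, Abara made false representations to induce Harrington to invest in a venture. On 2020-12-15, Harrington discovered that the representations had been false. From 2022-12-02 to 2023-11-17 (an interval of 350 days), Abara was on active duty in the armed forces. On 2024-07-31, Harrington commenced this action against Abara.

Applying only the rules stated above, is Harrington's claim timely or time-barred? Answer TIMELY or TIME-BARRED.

TIME-BARRED

Taking the later of the act (2019-04-05) and discovery (2020-12-15), the claim accrued on 2020-12-15.
Adding the 30 months base period to 2020-12-15 gives a deadline of 2023-06-15, before any tolling.
The period was tolled for 350 days by the defendant's active military service (2022-12-02 to 2023-11-17), pushing the deadline to 2024-05-30.
Filing on 2024-07-31 missed the 2024-05-30 deadline — the action is time-barred.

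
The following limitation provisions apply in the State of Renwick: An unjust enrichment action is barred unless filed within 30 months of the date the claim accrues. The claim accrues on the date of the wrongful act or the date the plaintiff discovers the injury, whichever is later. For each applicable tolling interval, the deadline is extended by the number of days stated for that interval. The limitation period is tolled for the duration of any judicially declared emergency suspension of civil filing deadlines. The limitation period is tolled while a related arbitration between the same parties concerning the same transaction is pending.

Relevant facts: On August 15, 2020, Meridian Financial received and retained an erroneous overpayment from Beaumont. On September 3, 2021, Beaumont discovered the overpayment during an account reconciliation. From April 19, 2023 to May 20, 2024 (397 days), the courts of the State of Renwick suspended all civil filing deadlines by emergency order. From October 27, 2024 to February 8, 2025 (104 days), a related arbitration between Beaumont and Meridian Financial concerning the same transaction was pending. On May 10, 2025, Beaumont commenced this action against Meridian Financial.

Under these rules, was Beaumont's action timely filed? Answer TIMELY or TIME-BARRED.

TIMELY

Because discovery on September 3, 2021 post-dates the August 15, 2020 act, accrual under the later-of rule falls on September 3, 2021.
The untolled deadline — 30 months after September 3, 2021 — is March 3, 2024.
The emergency suspension of filing deadlines from April 19, 2023 to May 20, 2024 tolled the period for 397 days, extending the deadline to April 4, 2025.
Because the pending related arbitration ran from October 27, 2024 to February 8, 2025, the deadline is extended by 104 days to July 17, 2025.
Filing on May 10, 2025 beat the July 17, 2025 deadline — the action is timely.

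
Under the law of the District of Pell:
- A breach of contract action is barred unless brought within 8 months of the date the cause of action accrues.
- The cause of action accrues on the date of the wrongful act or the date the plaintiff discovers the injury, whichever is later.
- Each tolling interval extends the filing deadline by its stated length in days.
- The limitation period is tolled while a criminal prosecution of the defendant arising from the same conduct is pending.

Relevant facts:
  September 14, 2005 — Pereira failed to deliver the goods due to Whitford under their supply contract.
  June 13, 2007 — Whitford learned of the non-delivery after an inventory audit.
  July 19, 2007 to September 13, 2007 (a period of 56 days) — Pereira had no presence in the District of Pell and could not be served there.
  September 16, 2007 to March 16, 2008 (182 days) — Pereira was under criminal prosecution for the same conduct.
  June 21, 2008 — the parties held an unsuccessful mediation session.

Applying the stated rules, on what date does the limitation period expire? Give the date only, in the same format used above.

Because discovery on June 13, 2007 post-dates the September 14, 2005 act, accrual under the later-of rule falls on June 13, 2007.
Adding the 8 months base period to June 13, 2007 gives a deadline of February 13, 2008, before any tolling.
The period was tolled for 182 days by the pending criminal prosecution (September 16, 2007 to March 16, 2008), pushing the deadline to August 13, 2008.
No stated provision tolls the period for the defendant's absence, so the interval from July 19, 2007 to September 13, 2007 has no effect on the deadline.
The other events in the timeline have no effect on the limitation period under the stated rules.

August 13, 2008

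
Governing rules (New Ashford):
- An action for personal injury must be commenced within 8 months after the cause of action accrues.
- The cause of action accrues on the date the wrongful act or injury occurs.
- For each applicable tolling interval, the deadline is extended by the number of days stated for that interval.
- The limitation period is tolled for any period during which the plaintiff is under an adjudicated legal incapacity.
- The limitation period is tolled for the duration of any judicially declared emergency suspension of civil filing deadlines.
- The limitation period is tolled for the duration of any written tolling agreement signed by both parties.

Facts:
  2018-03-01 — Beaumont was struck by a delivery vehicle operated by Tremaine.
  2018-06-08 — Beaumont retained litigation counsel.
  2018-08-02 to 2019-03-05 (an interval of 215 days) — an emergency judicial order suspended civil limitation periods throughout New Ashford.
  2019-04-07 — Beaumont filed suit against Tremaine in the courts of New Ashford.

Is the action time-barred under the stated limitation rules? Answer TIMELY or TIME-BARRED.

The cause of action accrued on 2018-03-01, the date of the act.
Adding the 8 months base period to 2018-03-01 gives a deadline of 2018-11-01, before any tolling.
The period was tolled for 215 days by the emergency suspension of filing deadlines (2018-08-02 to 2019-03-05), pushing the deadline to 2019-06-04.
None of the other events listed affects the running of the period under the stated rules.
Beaumont filed on 2019-04-07, before the 2019-06-04 deadline, so the action is timely.

TIMELY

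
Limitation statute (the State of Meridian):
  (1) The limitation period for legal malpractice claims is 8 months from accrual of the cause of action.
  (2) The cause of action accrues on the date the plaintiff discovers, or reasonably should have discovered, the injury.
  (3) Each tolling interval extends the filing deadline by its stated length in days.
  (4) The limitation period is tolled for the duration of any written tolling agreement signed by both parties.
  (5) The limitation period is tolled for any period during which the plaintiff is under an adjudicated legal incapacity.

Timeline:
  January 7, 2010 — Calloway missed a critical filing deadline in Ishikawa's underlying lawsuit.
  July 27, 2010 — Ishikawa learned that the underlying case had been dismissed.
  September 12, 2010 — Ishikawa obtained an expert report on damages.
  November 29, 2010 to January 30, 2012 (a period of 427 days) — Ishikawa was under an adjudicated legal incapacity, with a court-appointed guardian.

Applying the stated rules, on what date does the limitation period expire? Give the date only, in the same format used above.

May 27, 2012

Accrual is tied to discovery, so the period began on July 27, 2010 rather than on January 7, 2010 when the act occurred.
The untolled deadline — 8 months after July 27, 2010 — is March 27, 2011.
The period was tolled for 427 days by the plaintiff's legal incapacity (November 29, 2010 to January 30, 2012), pushing the deadline to May 27, 2012.
Nothing else in the chronology tolls or restarts the period.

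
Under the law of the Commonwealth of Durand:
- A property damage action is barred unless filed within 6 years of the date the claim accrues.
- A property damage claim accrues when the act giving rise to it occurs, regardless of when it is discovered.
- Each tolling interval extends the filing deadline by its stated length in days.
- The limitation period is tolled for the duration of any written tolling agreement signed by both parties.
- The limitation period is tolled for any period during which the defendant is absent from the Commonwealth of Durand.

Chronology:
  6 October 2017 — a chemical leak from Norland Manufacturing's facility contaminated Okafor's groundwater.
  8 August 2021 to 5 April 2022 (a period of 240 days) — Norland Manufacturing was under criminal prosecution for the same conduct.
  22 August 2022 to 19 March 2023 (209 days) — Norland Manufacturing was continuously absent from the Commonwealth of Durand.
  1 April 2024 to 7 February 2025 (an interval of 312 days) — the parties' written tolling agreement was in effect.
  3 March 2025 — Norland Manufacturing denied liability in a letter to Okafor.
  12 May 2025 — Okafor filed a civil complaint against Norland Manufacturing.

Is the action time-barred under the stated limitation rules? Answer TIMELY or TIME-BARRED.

TIME-BARRED

The claim accrued on 6 October 2017, when the wrongful act occurred.
6 years from 6 October 2017 is 6 October 2023.
Because the defendant's absence from the jurisdiction ran from 22 August 2022 to 19 March 2023, the deadline is extended by 209 days to 2 May 2024.
Because the written tolling agreement ran from 1 April 2024 to 7 February 2025, the deadline is extended by 312 days to 10 March 2025.
Although a criminal prosecution ran from 8 August 2021 to 5 April 2022, the stated rules do not make that a tolling event, so it is disregarded.
Nothing else in the chronology tolls or restarts the period.
Okafor filed on 12 May 2025, after the 10 March 2025 deadline, so the action is time-barred.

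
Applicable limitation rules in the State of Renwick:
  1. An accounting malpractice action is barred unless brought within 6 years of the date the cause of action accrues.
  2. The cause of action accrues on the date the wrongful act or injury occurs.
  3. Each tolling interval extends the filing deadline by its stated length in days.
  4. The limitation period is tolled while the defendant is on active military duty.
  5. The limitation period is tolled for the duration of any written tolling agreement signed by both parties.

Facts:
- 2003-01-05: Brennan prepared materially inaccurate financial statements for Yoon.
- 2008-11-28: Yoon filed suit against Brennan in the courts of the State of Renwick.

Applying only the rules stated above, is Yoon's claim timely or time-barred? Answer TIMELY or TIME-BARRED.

The limitation period began to run on 2003-01-05.
6 years from 2003-01-05 is 2009-01-05.
Filing on 2008-11-28 beat the 2009-01-05 deadline — the action is timely.

TIMELY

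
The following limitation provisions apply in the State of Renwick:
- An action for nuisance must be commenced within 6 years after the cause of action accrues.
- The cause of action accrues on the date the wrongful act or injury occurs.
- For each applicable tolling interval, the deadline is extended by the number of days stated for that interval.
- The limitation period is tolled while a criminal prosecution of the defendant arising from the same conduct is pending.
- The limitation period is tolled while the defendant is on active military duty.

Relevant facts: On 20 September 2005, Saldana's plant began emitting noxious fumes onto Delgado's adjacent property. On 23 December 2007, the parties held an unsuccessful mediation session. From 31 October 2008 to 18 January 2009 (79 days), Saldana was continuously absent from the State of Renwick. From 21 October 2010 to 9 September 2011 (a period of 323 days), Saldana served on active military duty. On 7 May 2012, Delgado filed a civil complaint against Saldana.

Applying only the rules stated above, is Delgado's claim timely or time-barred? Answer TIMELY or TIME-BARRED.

The claim accrued on 20 September 2005, when the wrongful act occurred.
The untolled deadline — 6 years after 20 September 2005 — is 20 September 2011.
The period was tolled for 323 days by the defendant's active military service (21 October 2010 to 9 September 2011), pushing the deadline to 8 August 2012.
Although the defendant's absence ran from 31 October 2008 to 18 January 2009, the stated rules do not make that a tolling event, so it is disregarded.
None of the other events listed affects the running of the period under the stated rules.
The 7 May 2012 filing precedes the 8 August 2012 deadline; the claim is timely.

TIMELY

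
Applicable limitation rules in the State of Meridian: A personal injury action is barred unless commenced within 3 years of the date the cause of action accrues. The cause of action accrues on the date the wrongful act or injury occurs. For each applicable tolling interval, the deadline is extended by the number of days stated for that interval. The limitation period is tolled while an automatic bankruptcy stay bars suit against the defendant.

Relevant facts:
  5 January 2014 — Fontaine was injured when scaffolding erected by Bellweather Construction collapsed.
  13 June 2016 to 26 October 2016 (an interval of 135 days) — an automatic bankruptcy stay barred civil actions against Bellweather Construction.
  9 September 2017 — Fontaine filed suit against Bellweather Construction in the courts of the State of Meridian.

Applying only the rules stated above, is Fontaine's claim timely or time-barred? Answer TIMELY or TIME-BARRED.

TIME-BARRED

The limitation period began to run on 5 January 2014.
3 years from 5 January 2014 is 5 January 2017.
The period was tolled for 135 days by the automatic bankruptcy stay (13 June 2016 to 26 October 2016), pushing the deadline to 20 May 2017.
Fontaine filed on 9 September 2017, after the 20 May 2017 deadline, so the action is time-barred.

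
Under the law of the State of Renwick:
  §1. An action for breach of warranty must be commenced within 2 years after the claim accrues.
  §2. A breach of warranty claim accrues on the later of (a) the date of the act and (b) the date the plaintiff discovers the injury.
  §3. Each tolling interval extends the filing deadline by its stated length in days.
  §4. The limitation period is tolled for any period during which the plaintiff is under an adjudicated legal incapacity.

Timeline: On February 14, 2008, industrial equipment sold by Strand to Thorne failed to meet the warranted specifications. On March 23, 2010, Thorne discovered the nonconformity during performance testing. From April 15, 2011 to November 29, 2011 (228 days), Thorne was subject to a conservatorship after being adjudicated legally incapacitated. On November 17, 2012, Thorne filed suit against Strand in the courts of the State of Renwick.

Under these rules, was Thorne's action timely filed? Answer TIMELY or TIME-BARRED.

The claim accrued on March 23, 2010 — the later of the February 14, 2008 act and the March 23, 2010 discovery.
Adding the 2 years base period to March 23, 2010 gives a deadline of March 23, 2012, before any tolling.
Because the plaintiff's legal incapacity ran from April 15, 2011 to November 29, 2011, the deadline is extended by 228 days to November 6, 2012.
Filing on November 17, 2012 missed the November 6, 2012 deadline — the action is time-barred.

TIME-BARRED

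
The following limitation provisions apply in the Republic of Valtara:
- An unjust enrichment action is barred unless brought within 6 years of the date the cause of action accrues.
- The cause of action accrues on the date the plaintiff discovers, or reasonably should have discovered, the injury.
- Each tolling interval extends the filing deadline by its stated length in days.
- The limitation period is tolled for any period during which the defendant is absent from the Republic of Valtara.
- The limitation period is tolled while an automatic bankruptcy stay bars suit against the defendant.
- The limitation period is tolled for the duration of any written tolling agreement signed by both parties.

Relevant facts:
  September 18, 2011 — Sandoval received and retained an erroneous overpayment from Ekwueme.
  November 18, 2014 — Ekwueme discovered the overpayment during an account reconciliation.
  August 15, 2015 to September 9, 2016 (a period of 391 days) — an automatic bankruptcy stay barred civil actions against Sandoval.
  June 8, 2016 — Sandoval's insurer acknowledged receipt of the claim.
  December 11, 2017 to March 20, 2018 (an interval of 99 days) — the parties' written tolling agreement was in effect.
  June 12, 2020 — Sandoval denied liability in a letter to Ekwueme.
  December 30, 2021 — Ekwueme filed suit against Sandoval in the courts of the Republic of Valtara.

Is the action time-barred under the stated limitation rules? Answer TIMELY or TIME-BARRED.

The claim did not accrue until Ekwueme discovered the injury on November 18, 2014; the September 18, 2011 act date does not start the clock under the stated rule.
6 years from November 18, 2014 is November 18, 2020.
The automatic bankruptcy stay from August 15, 2015 to September 9, 2016 tolled the period for 391 days, extending the deadline to December 14, 2021.
The period was tolled for 99 days by the written tolling agreement (December 11, 2017 to March 20, 2018), pushing the deadline to March 23, 2022.
Nothing else in the chronology tolls or restarts the period.
The December 30, 2021 filing precedes the March 23, 2022 deadline; the claim is timely.

TIMELY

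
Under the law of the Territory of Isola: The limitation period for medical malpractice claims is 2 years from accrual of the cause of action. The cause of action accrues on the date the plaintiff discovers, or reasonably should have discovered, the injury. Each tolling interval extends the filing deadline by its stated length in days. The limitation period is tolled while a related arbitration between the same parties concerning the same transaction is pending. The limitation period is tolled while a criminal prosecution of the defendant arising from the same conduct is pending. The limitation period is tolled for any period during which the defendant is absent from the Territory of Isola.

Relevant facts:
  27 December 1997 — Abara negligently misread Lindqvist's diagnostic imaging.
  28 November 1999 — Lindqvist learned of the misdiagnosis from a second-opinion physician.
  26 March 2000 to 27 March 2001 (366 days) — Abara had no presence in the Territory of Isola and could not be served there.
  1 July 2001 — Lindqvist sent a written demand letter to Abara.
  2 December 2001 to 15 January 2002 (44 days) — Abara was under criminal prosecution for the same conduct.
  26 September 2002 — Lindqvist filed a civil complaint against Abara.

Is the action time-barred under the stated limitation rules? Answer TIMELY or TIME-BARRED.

Accrual is tied to discovery, so the period began on 28 November 1999 rather than on 27 December 1997 when the act occurred.
Adding the 2 years base period to 28 November 1999 gives a deadline of 28 November 2001, before any tolling.
Because the defendant's absence from the jurisdiction ran from 26 March 2000 to 27 March 2001, the deadline is extended by 366 days to 29 November 2002.
Because the pending criminal prosecution ran from 2 December 2001 to 15 January 2002, the deadline is extended by 44 days to 12 January 2003.
None of the other events listed affects the running of the period under the stated rules.
The 26 September 2002 filing precedes the 12 January 2003 deadline; the claim is timely.

TIMELY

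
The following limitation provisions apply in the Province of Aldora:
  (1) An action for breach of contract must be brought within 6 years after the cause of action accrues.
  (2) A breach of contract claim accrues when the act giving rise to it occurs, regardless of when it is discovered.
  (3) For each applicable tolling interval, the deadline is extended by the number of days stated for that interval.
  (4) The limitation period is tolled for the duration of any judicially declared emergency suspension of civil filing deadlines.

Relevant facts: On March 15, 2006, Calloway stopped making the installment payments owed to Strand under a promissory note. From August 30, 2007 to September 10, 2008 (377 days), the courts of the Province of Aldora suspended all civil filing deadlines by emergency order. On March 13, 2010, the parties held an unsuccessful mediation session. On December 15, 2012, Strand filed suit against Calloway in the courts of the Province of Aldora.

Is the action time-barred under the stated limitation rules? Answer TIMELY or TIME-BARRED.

The claim accrued on March 15, 2006, when the wrongful act occurred.
6 years from March 15, 2006 is March 15, 2012.
The emergency suspension of filing deadlines from August 30, 2007 to September 10, 2008 tolled the period for 377 days, extending the deadline to March 27, 2013.
None of the other events listed affects the running of the period under the stated rules.
The December 15, 2012 filing precedes the March 27, 2013 deadline; the claim is timely.

TIMELY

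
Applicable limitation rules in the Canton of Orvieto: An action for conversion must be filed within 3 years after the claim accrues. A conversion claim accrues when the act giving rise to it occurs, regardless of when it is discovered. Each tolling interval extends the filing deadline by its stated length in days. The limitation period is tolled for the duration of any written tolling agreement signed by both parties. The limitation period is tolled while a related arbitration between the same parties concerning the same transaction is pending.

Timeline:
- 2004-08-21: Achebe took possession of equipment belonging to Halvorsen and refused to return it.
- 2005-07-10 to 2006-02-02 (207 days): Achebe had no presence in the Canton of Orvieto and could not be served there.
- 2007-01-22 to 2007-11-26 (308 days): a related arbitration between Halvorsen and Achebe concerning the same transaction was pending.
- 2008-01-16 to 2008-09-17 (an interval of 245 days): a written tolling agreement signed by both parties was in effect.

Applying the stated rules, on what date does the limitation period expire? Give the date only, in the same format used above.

2009-02-24

The claim accrued on 2004-08-21, when the wrongful act occurred.
The untolled deadline — 3 years after 2004-08-21 — is 2007-08-21.
Because the pending related arbitration ran from 2007-01-22 to 2007-11-26, the deadline is extended by 308 days to 2008-06-24.
Because the written tolling agreement ran from 2008-01-16 to 2008-09-17, the deadline is extended by 245 days to 2009-02-24.
No stated provision tolls the period for the defendant's absence, so the interval from 2005-07-10 to 2006-02-02 has no effect on the deadline.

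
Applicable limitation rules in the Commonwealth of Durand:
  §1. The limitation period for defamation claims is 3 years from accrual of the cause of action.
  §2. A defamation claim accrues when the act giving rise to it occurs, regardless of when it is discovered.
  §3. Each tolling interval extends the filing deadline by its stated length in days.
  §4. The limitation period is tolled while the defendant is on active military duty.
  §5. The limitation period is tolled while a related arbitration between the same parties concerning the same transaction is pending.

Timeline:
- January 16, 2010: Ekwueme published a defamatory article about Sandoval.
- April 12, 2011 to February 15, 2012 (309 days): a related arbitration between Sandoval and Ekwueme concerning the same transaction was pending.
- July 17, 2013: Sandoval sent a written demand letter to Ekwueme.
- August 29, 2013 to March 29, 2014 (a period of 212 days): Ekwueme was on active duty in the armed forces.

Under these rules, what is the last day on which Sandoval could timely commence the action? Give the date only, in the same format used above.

The cause of action accrued on January 16, 2010, the date of the act.
The untolled deadline — 3 years after January 16, 2010 — is January 16, 2013.
The pending related arbitration from April 12, 2011 to February 15, 2012 tolled the period for 309 days, extending the deadline to November 21, 2013.
Because the defendant's active military service ran from August 29, 2013 to March 29, 2014, the deadline is extended by 212 days to June 21, 2014.
None of the other events listed affects the running of the period under the stated rules.

June 21, 2014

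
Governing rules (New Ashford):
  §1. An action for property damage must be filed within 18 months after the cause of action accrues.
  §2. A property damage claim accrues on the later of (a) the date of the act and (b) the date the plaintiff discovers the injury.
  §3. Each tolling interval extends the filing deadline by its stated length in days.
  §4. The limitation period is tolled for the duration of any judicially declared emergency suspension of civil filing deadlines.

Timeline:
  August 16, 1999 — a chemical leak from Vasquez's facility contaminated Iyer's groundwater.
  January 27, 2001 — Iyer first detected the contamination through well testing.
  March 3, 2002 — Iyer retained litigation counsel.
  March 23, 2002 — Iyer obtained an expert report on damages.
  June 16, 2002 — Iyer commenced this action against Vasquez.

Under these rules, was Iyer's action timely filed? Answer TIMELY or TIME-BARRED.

TIMELY

Taking the later of the act (August 16, 1999) and discovery (January 27, 2001), the claim accrued on January 27, 2001.
Adding the 18 months base period to January 27, 2001 gives a deadline of July 27, 2002, before any tolling.
Nothing else in the chronology tolls or restarts the period.
Iyer filed on June 16, 2002, before the July 27, 2002 deadline, so the action is timely.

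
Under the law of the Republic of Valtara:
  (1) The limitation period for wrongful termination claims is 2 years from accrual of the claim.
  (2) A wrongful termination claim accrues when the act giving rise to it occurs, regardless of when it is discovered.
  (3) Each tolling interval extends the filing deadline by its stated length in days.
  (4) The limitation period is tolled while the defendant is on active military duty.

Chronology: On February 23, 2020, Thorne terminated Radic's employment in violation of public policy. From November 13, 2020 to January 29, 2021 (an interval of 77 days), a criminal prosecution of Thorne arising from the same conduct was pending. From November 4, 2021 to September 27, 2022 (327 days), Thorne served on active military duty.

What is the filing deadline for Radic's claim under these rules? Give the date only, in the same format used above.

The limitation period began to run on February 23, 2020.
The untolled deadline — 2 years after February 23, 2020 — is February 23, 2022.
The defendant's active military service from November 4, 2021 to September 27, 2022 tolled the period for 327 days, extending the deadline to January 16, 2023.
No stated provision tolls the period for a criminal prosecution, so the interval from November 13, 2020 to January 29, 2021 has no effect on the deadline.

January 16, 2023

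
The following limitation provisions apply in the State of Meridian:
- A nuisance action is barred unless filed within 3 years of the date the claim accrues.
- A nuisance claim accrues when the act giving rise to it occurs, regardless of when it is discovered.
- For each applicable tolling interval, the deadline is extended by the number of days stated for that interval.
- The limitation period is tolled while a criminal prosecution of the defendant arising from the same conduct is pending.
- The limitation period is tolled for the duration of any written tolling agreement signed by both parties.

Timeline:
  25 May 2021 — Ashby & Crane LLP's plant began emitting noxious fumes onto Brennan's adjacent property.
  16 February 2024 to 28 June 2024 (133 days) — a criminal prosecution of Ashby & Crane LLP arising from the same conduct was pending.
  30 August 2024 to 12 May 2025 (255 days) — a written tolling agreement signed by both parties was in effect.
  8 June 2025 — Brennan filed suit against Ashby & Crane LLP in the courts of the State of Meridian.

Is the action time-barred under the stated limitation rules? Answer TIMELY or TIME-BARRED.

The claim accrued on 25 May 2021, when the wrongful act occurred.
3 years from 25 May 2021 is 25 May 2024.
The pending criminal prosecution from 16 February 2024 to 28 June 2024 tolled the period for 133 days, extending the deadline to 5 October 2024.
Because the written tolling agreement ran from 30 August 2024 to 12 May 2025, the deadline is extended by 255 days to 17 June 2025.
Brennan filed on 8 June 2025, before the 17 June 2025 deadline, so the action is timely.

TIMELY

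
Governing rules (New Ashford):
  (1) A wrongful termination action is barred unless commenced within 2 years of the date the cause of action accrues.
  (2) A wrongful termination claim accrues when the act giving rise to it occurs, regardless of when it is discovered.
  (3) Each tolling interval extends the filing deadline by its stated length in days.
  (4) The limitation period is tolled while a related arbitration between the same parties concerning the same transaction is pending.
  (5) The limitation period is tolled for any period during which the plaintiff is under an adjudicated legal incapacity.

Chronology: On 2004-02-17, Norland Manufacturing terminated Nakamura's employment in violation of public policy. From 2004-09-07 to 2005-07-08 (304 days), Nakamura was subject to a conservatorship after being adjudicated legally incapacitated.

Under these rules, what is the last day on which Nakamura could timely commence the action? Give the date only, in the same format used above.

2006-12-18

The cause of action accrued on 2004-02-17, the date of the act.
2 years from 2004-02-17 is 2006-02-17.
Because the plaintiff's legal incapacity ran from 2004-09-07 to 2005-07-08, the deadline is extended by 304 days to 2006-12-18.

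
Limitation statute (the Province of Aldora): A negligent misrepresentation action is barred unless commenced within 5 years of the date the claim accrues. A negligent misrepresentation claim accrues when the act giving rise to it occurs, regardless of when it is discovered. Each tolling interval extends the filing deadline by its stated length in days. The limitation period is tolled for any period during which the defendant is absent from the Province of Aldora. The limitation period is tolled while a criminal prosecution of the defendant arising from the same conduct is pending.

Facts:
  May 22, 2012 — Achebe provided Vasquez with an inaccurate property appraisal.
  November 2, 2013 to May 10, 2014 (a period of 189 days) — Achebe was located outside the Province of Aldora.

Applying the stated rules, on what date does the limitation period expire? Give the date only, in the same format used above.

November 27, 2017

The claim accrued on May 22, 2012, when the wrongful act occurred.
The untolled deadline — 5 years after May 22, 2012 — is May 22, 2017.
The period was tolled for 189 days by the defendant's absence from the jurisdiction (November 2, 2013 to May 10, 2014), pushing the deadline to November 27, 2017.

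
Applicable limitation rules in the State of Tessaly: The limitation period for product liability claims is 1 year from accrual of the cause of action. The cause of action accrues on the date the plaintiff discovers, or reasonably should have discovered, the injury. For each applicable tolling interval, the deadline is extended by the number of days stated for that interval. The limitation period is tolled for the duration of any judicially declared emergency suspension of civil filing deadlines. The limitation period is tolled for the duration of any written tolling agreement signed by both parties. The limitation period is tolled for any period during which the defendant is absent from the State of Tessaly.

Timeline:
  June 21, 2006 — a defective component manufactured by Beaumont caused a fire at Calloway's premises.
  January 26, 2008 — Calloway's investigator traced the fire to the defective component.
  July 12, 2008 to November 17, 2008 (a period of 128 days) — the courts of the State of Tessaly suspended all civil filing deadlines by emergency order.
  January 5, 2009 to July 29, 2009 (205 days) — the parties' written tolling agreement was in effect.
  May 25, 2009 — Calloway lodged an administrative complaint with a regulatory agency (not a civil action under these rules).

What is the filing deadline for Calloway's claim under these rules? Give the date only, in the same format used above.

The claim did not accrue until Calloway discovered the injury on January 26, 2008; the June 21, 2006 act date does not start the clock under the stated rule.
The untolled deadline — 1 year after January 26, 2008 — is January 26, 2009.
The emergency suspension of filing deadlines from July 12, 2008 to November 17, 2008 tolled the period for 128 days, extending the deadline to June 3, 2009.
The written tolling agreement from January 5, 2009 to July 29, 2009 tolled the period for 205 days, extending the deadline to December 25, 2009.
None of the other events listed affects the running of the period under the stated rules.

December 25, 2009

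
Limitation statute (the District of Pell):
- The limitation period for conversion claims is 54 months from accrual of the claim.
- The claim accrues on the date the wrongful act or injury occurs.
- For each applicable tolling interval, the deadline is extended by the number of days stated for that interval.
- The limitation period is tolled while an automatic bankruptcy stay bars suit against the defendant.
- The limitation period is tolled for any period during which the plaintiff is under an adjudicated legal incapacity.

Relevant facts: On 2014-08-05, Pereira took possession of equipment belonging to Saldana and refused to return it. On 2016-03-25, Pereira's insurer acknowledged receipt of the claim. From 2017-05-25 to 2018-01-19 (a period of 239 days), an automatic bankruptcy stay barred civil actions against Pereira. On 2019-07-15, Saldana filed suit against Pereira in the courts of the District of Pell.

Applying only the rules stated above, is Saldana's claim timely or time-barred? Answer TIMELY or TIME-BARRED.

The claim accrued on 2014-08-05, the date of the act.
54 months from 2014-08-05 is 2019-02-05.
The automatic bankruptcy stay from 2017-05-25 to 2018-01-19 tolled the period for 239 days, extending the deadline to 2019-10-02.
Nothing else in the chronology tolls or restarts the period.
Saldana filed on 2019-07-15, before the 2019-10-02 deadline, so the action is timely.

TIMELY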